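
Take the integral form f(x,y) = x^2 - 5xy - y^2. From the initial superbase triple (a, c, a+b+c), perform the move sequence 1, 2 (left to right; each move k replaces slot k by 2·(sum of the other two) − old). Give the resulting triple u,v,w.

start (1,-1,-5) = (f(1,0),f(0,1),f(1,1))
replace slot 1: 2·((-1)+(-5)) − 1 = -13 → (-13,-1,-5)
replace slot 2: 2·((-13)+(-5)) − (-1) = -35 → (-13,-35,-5)

-13,-35,-5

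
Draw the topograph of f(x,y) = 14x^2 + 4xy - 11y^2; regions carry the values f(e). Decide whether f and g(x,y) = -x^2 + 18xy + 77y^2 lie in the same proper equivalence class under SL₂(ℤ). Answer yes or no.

D₁ = 632, D₂ = 632
river cycle of f (length 8): (-11, 18, 7), (7, 24, -2), (-2, 24, 7), (7, 18, -11), (-11, 4, 14), (14, 24, -1), (-1, 24, 14), (14, 4, -11)
river cycle of g (length 8): (-1, 24, 14), (14, 4, -11), (-11, 18, 7), (7, 24, -2), (-2, 24, 7), (7, 18, -11), (-11, 4, 14), (14, 24, -1)
cycles coincide ⇒ equivalent

yes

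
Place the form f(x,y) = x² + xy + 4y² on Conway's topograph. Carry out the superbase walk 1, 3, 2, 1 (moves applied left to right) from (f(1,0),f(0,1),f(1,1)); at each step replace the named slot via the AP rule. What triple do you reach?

start (1,4,6) = (f(1,0),f(0,1),f(1,1))
replace slot 1: 2·(4+6) − 1 = 19 → (19,4,6)
replace slot 3: 2·(19+4) − 6 = 40 → (19,4,40)
replace slot 2: 2·(19+40) − 4 = 114 → (19,114,40)
replace slot 1: 2·(114+40) − 19 = 289 → (289,114,40)

289,114,40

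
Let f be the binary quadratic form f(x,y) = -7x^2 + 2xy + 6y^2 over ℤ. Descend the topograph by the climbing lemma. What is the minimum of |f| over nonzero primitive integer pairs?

river: ρ → (6,10,-3)
river: ρ → (-3,8,9)
river: ρ → (9,10,-2)
river: ρ → (-2,10,9)
river: ρ → (9,8,-3)
river: ρ → (-3,10,6)
river: ρ → (6,2,-7)
river: ρ → (-7,12,1)
river: ρ → (1,12,-7)
river: ρ → (-7,2,6)
closes: descent 0, river 10
min |a| on river = 1

1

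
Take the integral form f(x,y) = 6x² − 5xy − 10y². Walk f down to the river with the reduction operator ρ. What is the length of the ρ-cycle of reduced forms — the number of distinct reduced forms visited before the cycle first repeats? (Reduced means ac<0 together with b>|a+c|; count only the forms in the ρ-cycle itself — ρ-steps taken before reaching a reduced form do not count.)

D = 265, ⌊√D⌋ = 16
descent: ρ → (-10,5,6)  [lands on river]
river: ρ → (6,7,-9)
river: ρ → (-9,11,4)
river: ρ → (4,13,-6)
river: ρ → (-6,11,6)
river: ρ → (6,13,-4)
river: ρ → (-4,11,9)
river: ρ → (9,7,-6)
river: ρ → (-6,5,10)
river: ρ → (10,15,-1)
river: ρ → (-1,15,10)
river: ρ → (10,5,-6)
river: ρ → (-6,7,9)
river: ρ → (9,11,-4)
river: ρ → (-4,13,6)
river: ρ → (6,11,-6)
river: ρ → (-6,13,4)
river: ρ → (4,11,-9)
river: ρ → (-9,7,6)
river: ρ → (6,5,-10)
river: ρ → (-10,15,1)
river: ρ → (1,15,-10)
ρ-cycle length = 22 (tail of 1 descent step not counted)

22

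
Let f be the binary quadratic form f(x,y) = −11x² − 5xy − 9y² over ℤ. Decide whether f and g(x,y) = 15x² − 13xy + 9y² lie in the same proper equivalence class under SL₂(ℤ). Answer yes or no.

D₁ = -371, D₂ = -371
f is negative-definite; reduce −f:
−f: flip: (11,5,9)→(9,-5,11)
−f: reduced (well bottom): (9,-5,11) with a≤c, −a<b≤a
flip sign back: reduced form of f is (-9,5,-11)
g: flip: (15,-13,9)→(9,13,15)
g: translate: b→-5 (≡13 mod 18), so (9,13,15)→(9,-5,11)
g: reduced (well bottom): (9,-5,11) with a≤c, −a<b≤a
reduced forms (-9, 5, -11) vs (9, -5, 11) ⇒ inequivalent

no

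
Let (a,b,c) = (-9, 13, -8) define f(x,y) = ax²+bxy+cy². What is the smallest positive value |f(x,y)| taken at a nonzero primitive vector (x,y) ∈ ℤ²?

translate: b→5 (≡-13 mod 18), so (9,-13,8)→(9,5,4)
flip: (9,5,4)→(4,-5,9)
translate: b→3 (≡-5 mod 8), so (4,-5,9)→(4,3,8)
reduced (well bottom): (4,3,8) with a≤c, −a<b≤a
well minimum |f| = |-4| = 4 (negative-definite)

4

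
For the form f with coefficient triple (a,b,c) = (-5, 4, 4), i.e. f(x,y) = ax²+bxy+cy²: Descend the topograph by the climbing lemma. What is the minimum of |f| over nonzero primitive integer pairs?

river: ρ → (4,4,-5)
river: ρ → (-5,6,3)
river: ρ → (3,6,-5)
river: ρ → (-5,4,4)
closes: descent 0, river 4
min |a| on river = 3

3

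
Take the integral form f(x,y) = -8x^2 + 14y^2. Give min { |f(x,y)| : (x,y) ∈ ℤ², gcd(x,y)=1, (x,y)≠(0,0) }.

descent: ρ → (14,0,-8)
descent: ρ → (-8,16,6)  [lands on river]
river: ρ → (6,20,-2)
river: ρ → (-2,20,6)
river: ρ → (6,16,-8)
closes: descent 2, river 4
min |a| on river = 2

2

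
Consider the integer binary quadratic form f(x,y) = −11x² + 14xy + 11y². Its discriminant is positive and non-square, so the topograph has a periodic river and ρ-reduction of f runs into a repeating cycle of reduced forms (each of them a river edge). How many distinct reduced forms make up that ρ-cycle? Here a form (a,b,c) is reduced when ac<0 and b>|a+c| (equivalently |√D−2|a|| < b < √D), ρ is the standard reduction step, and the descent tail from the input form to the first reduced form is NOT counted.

D = 680, ⌊√D⌋ = 26
river: ρ → (11,8,-14)
river: ρ → (-14,20,5)
river: ρ → (5,20,-14)
river: ρ → (-14,8,11)
river: ρ → (11,14,-11)
river: ρ → (-11,8,14)
river: ρ → (14,20,-5)
river: ρ → (-5,20,14)
river: ρ → (14,8,-11)
river: ρ → (-11,14,11)
ρ-cycle length = 10 (tail of 0 descent steps not counted)

10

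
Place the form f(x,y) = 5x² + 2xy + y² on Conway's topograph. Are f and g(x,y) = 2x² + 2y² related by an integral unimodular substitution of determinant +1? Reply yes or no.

D₁ = -16, D₂ = -16
f: flip: (5,2,1)→(1,-2,5)
f: translate: b→0 (≡-2 mod 2), so (1,-2,5)→(1,0,4)
f: reduced (well bottom): (1,0,4) with a≤c, −a<b≤a
g: reduced (well bottom): (2,0,2) with a≤c, −a<b≤a
reduced forms (1, 0, 4) vs (2, 0, 2) ⇒ inequivalent

no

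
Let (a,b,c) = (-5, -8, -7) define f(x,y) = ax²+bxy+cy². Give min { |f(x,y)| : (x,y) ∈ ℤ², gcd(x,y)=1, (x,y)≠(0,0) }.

translate: b→-2 (≡8 mod 10), so (5,8,7)→(5,-2,4)
flip: (5,-2,4)→(4,2,5)
reduced (well bottom): (4,2,5) with a≤c, −a<b≤a
well minimum |f| = |-4| = 4 (negative-definite)

4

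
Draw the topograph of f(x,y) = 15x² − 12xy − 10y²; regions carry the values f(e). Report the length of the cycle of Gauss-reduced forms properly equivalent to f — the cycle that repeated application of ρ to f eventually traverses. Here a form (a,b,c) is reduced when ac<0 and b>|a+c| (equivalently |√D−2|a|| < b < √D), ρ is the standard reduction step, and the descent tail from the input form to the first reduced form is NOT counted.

D = 744, ⌊√D⌋ = 27
descent: ρ → (-10,12,15)  [lands on river]
river: ρ → (15,18,-7)
river: ρ → (-7,24,6)
river: ρ → (6,24,-7)
river: ρ → (-7,18,15)
river: ρ → (15,12,-10)
river: ρ → (-10,8,17)
river: ρ → (17,26,-1)
river: ρ → (-1,26,17)
river: ρ → (17,8,-10)
ρ-cycle length = 10 (tail of 1 descent step not counted)

10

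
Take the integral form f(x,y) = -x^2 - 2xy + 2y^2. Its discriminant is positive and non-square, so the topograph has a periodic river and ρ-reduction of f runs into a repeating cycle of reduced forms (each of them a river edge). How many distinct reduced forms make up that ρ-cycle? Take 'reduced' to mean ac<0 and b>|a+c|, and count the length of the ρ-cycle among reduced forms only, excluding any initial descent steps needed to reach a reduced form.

D = 12, ⌊√D⌋ = 3
descent: ρ → (2,2,-1)  [lands on river]
river: ρ → (-1,2,2)
ρ-cycle length = 2 (tail of 1 descent step not counted)

2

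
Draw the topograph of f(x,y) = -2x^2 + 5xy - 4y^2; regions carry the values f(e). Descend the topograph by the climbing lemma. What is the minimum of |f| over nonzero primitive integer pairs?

translate: b→-1 (≡-5 mod 4), so (2,-5,4)→(2,-1,1)
flip: (2,-1,1)→(1,1,2)
reduced (well bottom): (1,1,2) with a≤c, −a<b≤a
well minimum |f| = |-1| = 1 (negative-definite)

1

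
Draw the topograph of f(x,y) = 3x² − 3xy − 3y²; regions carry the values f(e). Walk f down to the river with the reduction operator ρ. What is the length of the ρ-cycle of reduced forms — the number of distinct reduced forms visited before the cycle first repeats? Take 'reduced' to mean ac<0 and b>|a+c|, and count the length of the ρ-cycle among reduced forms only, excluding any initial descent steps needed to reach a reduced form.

D = 45, ⌊√D⌋ = 6
descent: ρ → (-3,3,3)  [lands on river]
river: ρ → (3,3,-3)
ρ-cycle length = 2 (tail of 1 descent step not counted)

2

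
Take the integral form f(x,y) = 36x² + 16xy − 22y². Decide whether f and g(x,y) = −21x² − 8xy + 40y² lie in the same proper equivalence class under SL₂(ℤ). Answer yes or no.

D₁ = 3424, D₂ = 3424
river cycle of f (length 26): (-22, 28, 30), (30, 32, -20), (-20, 48, 14), (14, 36, -38), (-38, 40, 12), (12, 56, -6), (-6, 52, 30), (30, 8, -28), (-28, 48, 10), (10, 52, -18), … (16 more)
river cycle of g (length 26): (-21, 34, 27), (27, 20, -28), (-28, 36, 19), (19, 40, -24), (-24, 56, 3), (3, 58, -5), (-5, 52, 36), (36, 20, -21), (-21, 22, 35), (35, 48, -8), … (16 more)
cycles differ ⇒ inequivalent

no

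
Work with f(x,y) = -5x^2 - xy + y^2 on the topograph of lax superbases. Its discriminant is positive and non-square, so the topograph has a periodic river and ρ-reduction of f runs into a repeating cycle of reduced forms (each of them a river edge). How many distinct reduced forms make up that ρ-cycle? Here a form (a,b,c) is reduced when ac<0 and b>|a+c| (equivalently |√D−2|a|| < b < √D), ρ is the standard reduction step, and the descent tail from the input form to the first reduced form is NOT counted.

D = 21, ⌊√D⌋ = 4
descent: ρ → (1,3,-3)  [lands on river]
river: ρ → (-3,3,1)
ρ-cycle length = 2 (tail of 1 descent step not counted)

2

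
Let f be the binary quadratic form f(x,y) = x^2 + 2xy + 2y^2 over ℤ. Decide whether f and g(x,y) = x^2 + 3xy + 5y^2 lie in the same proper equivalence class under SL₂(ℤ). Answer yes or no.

D₁ = -4, D₂ = -11
discriminants differ ⇒ not SL₂(ℤ)-equivalent

no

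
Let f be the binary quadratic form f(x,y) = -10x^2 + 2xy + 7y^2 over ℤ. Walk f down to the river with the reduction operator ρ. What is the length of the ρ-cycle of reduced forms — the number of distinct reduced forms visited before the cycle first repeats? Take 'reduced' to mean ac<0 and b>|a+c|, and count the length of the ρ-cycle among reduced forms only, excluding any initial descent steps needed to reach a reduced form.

D = 284, ⌊√D⌋ = 16
descent: ρ → (7,12,-5)  [lands on river]
river: ρ → (-5,8,11)
river: ρ → (11,14,-2)
river: ρ → (-2,14,11)
river: ρ → (11,8,-5)
river: ρ → (-5,12,7)
river: ρ → (7,16,-1)
river: ρ → (-1,16,7)
ρ-cycle length = 8 (tail of 1 descent step not counted)

8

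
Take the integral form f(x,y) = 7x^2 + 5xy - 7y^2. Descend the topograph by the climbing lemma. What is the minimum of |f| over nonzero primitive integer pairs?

river: ρ → (-7,9,5)
river: ρ → (5,11,-5)
river: ρ → (-5,9,7)
river: ρ → (7,5,-7)
closes: descent 0, river 4
min |a| on river = 5

5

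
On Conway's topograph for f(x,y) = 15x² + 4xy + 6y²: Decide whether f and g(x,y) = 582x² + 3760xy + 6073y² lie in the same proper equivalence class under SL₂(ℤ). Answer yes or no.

D₁ = -344, D₂ = -344
f: flip: (15,4,6)→(6,-4,15)
f: reduced (well bottom): (6,-4,15) with a≤c, −a<b≤a
g: translate: b→268 (≡3760 mod 1164), so (582,3760,6073)→(582,268,31)
g: flip: (582,268,31)→(31,-268,582)
g: translate: b→-20 (≡-268 mod 62), so (31,-268,582)→(31,-20,6)
g: flip: (31,-20,6)→(6,20,31)
g: translate: b→-4 (≡20 mod 12), so (6,20,31)→(6,-4,15)
g: reduced (well bottom): (6,-4,15) with a≤c, −a<b≤a
reduced forms (6, -4, 15) vs (6, -4, 15) ⇒ equivalent

yes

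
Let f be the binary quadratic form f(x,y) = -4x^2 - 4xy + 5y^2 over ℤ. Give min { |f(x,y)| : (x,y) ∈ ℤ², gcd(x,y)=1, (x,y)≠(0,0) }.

descent: ρ → (5,4,-4)  [lands on river]
river: ρ → (-4,4,5)
river: ρ → (5,6,-3)
river: ρ → (-3,6,5)
closes: descent 1, river 4
min |a| on river = 3

3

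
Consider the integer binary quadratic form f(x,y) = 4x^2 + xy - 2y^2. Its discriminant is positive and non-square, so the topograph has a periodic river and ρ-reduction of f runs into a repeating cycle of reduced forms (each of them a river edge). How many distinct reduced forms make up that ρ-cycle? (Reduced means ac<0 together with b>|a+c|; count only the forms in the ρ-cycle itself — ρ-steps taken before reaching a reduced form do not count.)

D = 33, ⌊√D⌋ = 5
descent: ρ → (-2,3,3)  [lands on river]
river: ρ → (3,3,-2)
river: ρ → (-2,5,1)
river: ρ → (1,5,-2)
ρ-cycle length = 4 (tail of 1 descent step not counted)

4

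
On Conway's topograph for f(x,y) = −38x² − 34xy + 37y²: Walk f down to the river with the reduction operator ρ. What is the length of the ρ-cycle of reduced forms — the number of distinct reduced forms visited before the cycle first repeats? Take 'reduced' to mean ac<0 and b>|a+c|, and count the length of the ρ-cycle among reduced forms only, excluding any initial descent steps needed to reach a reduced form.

D = 6780, ⌊√D⌋ = 82
descent: ρ → (37,34,-38)  [lands on river]
river: ρ → (-38,42,33)
river: ρ → (33,24,-47)
river: ρ → (-47,70,10)
river: ρ → (10,70,-47)
river: ρ → (-47,24,33)
river: ρ → (33,42,-38)
river: ρ → (-38,34,37)
river: ρ → (37,40,-35)
river: ρ → (-35,30,42)
river: ρ → (42,54,-23)
river: ρ → (-23,38,58)
river: ρ → (58,78,-3)
river: ρ → (-3,78,58)
river: ρ → (58,38,-23)
river: ρ → (-23,54,42)
river: ρ → (42,30,-35)
river: ρ → (-35,40,37)
ρ-cycle length = 18 (tail of 1 descent step not counted)

18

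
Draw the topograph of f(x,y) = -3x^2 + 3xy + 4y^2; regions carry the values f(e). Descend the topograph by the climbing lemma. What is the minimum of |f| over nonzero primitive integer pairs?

river: ρ → (4,5,-2)
river: ρ → (-2,7,1)
river: ρ → (1,7,-2)
river: ρ → (-2,5,4)
river: ρ → (4,3,-3)
river: ρ → (-3,3,4)
closes: descent 0, river 6
min |a| on river = 1

1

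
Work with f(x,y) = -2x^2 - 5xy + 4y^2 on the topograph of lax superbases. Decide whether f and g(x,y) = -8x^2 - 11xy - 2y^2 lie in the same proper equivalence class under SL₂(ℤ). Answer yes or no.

D₁ = 57, D₂ = 57
river cycle of f (length 6): (4, 5, -2), (-2, 7, 1), (1, 7, -2), (-2, 5, 4), (4, 3, -3), (-3, 3, 4)
river cycle of g (length 6): (-2, 7, 1), (1, 7, -2), (-2, 5, 4), (4, 3, -3), (-3, 3, 4), (4, 5, -2)
cycles coincide ⇒ equivalent

yes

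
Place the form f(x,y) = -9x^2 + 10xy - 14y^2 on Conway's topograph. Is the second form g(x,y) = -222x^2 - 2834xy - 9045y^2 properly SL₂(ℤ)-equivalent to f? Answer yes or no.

D₁ = -404, D₂ = -404
f is negative-definite; reduce −f:
−f: translate: b→8 (≡-10 mod 18), so (9,-10,14)→(9,8,13)
−f: reduced (well bottom): (9,8,13) with a≤c, −a<b≤a
flip sign back: reduced form of f is (-9,-8,-13)
g is negative-definite; reduce −g:
−g: translate: b→170 (≡2834 mod 444), so (222,2834,9045)→(222,170,33)
−g: flip: (222,170,33)→(33,-170,222)
−g: translate: b→28 (≡-170 mod 66), so (33,-170,222)→(33,28,9)
−g: flip: (33,28,9)→(9,-28,33)
−g: translate: b→8 (≡-28 mod 18), so (9,-28,33)→(9,8,13)
−g: reduced (well bottom): (9,8,13) with a≤c, −a<b≤a
flip sign back: reduced form of g is (-9,-8,-13)
reduced forms (-9, -8, -13) vs (-9, -8, -13) ⇒ equivalent

yes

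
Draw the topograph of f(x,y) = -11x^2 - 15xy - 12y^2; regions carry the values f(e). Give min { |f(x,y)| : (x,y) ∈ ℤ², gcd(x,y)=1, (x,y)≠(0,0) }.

translate: b→-7 (≡15 mod 22), so (11,15,12)→(11,-7,8)
flip: (11,-7,8)→(8,7,11)
reduced (well bottom): (8,7,11) with a≤c, −a<b≤a
well minimum |f| = |-8| = 8 (negative-definite)

8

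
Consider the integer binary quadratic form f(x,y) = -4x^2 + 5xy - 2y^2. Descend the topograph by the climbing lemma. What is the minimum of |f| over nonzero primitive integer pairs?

translate: b→3 (≡-5 mod 8), so (4,-5,2)→(4,3,1)
flip: (4,3,1)→(1,-3,4)
translate: b→1 (≡-3 mod 2), so (1,-3,4)→(1,1,2)
reduced (well bottom): (1,1,2) with a≤c, −a<b≤a
well minimum |f| = |-1| = 1 (negative-definite)

1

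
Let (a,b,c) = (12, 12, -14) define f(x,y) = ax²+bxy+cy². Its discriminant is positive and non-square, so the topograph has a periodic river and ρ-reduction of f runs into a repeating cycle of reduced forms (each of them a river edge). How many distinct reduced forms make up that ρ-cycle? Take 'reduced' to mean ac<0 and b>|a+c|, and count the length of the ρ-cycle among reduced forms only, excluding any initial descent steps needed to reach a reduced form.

D = 816, ⌊√D⌋ = 28
river: ρ → (-14,16,10)
river: ρ → (10,24,-6)
river: ρ → (-6,24,10)
river: ρ → (10,16,-14)
river: ρ → (-14,12,12)
river: ρ → (12,12,-14)
ρ-cycle length = 6 (tail of 0 descent steps not counted)

6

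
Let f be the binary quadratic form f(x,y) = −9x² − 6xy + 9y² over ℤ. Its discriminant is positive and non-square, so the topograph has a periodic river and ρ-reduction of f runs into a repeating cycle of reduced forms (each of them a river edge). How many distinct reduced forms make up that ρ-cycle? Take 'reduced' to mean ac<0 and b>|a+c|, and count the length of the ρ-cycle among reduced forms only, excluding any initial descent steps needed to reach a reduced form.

D = 360, ⌊√D⌋ = 18
descent: ρ → (9,6,-9)  [lands on river]
river: ρ → (-9,12,6)
river: ρ → (6,12,-9)
river: ρ → (-9,6,9)
river: ρ → (9,12,-6)
river: ρ → (-6,12,9)
ρ-cycle length = 6 (tail of 1 descent step not counted)

6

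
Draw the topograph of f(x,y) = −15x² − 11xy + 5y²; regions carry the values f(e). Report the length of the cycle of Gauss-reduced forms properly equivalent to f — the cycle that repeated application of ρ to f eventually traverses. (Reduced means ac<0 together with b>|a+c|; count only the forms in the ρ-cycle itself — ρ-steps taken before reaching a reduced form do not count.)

D = 421, ⌊√D⌋ = 20
descent: ρ → (5,11,-15)  [lands on river]
river: ρ → (-15,19,1)
river: ρ → (1,19,-15)
river: ρ → (-15,11,5)
river: ρ → (5,19,-3)
river: ρ → (-3,17,11)
river: ρ → (11,5,-9)
river: ρ → (-9,13,7)
river: ρ → (7,15,-7)
river: ρ → (-7,13,9)
river: ρ → (9,5,-11)
river: ρ → (-11,17,3)
river: ρ → (3,19,-5)
river: ρ → (-5,11,15)
river: ρ → (15,19,-1)
river: ρ → (-1,19,15)
river: ρ → (15,11,-5)
river: ρ → (-5,19,3)
river: ρ → (3,17,-11)
river: ρ → (-11,5,9)
river: ρ → (9,13,-7)
river: ρ → (-7,15,7)
river: ρ → (7,13,-9)
river: ρ → (-9,5,11)
river: ρ → (11,17,-3)
river: ρ → (-3,19,5)
ρ-cycle length = 26 (tail of 1 descent step not counted)

26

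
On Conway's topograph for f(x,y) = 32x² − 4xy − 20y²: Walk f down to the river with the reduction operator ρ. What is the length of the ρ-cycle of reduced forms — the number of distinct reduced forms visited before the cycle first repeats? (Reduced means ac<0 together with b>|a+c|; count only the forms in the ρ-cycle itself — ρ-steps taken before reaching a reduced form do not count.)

D = 2576, ⌊√D⌋ = 50
descent: ρ → (-20,44,8)  [lands on river]
river: ρ → (8,36,-40)
river: ρ → (-40,44,4)
river: ρ → (4,44,-40)
river: ρ → (-40,36,8)
river: ρ → (8,44,-20)
river: ρ → (-20,36,16)
river: ρ → (16,28,-28)
river: ρ → (-28,28,16)
river: ρ → (16,36,-20)
ρ-cycle length = 10 (tail of 1 descent step not counted)

10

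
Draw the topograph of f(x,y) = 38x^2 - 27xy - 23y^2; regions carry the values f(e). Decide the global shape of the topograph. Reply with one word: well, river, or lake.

D = b²−4ac = (-27)² − 4·38·(-23) = 4225
D = 65² is a perfect square ⇒ form factors over ℤ ⇒ lakes

lake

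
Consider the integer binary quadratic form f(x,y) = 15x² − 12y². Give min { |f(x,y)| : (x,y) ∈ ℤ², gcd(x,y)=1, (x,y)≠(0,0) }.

descent: ρ → (-12,24,3)  [lands on river]
river: ρ → (3,24,-12)
closes: descent 1, river 2
min |a| on river = 3

3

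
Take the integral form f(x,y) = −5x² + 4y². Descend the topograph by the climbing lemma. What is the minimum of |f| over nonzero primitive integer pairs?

descent: ρ → (4,8,-1)  [lands on river]
river: ρ → (-1,8,4)
closes: descent 1, river 2
min |a| on river = 1

1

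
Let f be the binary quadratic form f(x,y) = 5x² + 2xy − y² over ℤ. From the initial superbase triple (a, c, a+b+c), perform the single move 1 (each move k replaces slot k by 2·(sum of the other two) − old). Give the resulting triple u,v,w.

start (5,-1,6) = (f(1,0),f(0,1),f(1,1))
replace slot 1: 2·((-1)+6) − 5 = 5 → (5,-1,6)

5,-1,6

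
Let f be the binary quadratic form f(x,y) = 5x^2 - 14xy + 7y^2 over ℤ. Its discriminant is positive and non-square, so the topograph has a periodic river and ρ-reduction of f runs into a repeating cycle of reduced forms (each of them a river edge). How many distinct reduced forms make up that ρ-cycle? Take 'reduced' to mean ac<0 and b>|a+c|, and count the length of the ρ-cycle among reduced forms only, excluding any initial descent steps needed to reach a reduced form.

D = 56, ⌊√D⌋ = 7
descent: ρ → (7,0,-2)
descent: ρ → (-2,4,5)  [lands on river]
river: ρ → (5,6,-1)
river: ρ → (-1,6,5)
river: ρ → (5,4,-2)
ρ-cycle length = 4 (tail of 2 descent steps not counted)

4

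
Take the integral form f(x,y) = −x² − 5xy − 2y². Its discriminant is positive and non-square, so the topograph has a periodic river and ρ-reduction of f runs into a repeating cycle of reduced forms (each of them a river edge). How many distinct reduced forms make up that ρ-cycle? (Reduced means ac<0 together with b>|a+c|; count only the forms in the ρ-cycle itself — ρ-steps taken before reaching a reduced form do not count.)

D = 17, ⌊√D⌋ = 4
descent: ρ → (-2,1,2)  [lands on river]
river: ρ → (2,3,-1)
river: ρ → (-1,3,2)
river: ρ → (2,1,-2)
river: ρ → (-2,3,1)
river: ρ → (1,3,-2)
ρ-cycle length = 6 (tail of 1 descent step not counted)

6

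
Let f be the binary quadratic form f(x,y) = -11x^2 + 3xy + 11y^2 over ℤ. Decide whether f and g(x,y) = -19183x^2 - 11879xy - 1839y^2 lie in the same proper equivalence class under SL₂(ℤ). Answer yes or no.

D₁ = 493, D₂ = 493
river cycle of f (length 10): (11, 19, -3), (-3, 17, 17), (17, 17, -3), (-3, 19, 11), (11, 3, -11), (-11, 19, 3), (3, 17, -17), (-17, 17, 3), (3, 19, -11), (-11, 3, 11)
river cycle of g (length 10): (-11, 3, 11), (11, 19, -3), (-3, 17, 17), (17, 17, -3), (-3, 19, 11), (11, 3, -11), (-11, 19, 3), (3, 17, -17), (-17, 17, 3), (3, 19, -11)
cycles coincide ⇒ equivalent

yes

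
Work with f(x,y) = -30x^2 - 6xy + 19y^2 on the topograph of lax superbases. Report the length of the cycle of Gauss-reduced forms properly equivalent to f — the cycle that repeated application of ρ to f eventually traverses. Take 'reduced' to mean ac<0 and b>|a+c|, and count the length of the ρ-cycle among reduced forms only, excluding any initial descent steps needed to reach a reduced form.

D = 2316, ⌊√D⌋ = 48
descent: ρ → (19,44,-5)  [lands on river]
river: ρ → (-5,46,10)
river: ρ → (10,34,-29)
river: ρ → (-29,24,15)
river: ρ → (15,36,-17)
river: ρ → (-17,32,19)
ρ-cycle length = 6 (tail of 1 descent step not counted)

6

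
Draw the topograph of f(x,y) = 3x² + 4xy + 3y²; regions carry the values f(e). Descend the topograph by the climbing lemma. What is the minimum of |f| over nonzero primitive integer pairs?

translate: b→-2 (≡4 mod 6), so (3,4,3)→(3,-2,2)
flip: (3,-2,2)→(2,2,3)
reduced (well bottom): (2,2,3) with a≤c, −a<b≤a
well minimum = a = 2

2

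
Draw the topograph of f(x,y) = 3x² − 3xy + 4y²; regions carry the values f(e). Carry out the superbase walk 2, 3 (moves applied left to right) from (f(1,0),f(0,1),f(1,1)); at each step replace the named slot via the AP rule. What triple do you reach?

start (3,4,4) = (f(1,0),f(0,1),f(1,1))
replace slot 2: 2·(3+4) − 4 = 10 → (3,10,4)
replace slot 3: 2·(3+10) − 4 = 22 → (3,10,22)

3,10,22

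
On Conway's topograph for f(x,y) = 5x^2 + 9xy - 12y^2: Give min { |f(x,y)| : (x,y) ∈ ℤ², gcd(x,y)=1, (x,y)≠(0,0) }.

river: ρ → (-12,15,2)
river: ρ → (2,17,-4)
river: ρ → (-4,15,6)
river: ρ → (6,9,-10)
river: ρ → (-10,11,5)
river: ρ → (5,9,-12)
closes: descent 0, river 6
min |a| on river = 2

2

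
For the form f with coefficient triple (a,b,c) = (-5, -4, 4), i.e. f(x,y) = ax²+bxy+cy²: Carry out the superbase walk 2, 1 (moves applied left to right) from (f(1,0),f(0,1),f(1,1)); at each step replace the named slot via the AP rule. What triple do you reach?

start (-5,4,-5) = (f(1,0),f(0,1),f(1,1))
replace slot 2: 2·((-5)+(-5)) − 4 = -24 → (-5,-24,-5)
replace slot 1: 2·((-24)+(-5)) − (-5) = -53 → (-53,-24,-5)

-53,-24,-5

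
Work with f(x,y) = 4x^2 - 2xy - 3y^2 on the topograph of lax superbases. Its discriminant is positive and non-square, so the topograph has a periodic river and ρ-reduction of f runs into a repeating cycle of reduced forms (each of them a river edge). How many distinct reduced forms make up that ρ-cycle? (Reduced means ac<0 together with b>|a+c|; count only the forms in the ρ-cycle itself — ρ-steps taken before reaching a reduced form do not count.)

D = 52, ⌊√D⌋ = 7
descent: ρ → (-3,2,4)  [lands on river]
river: ρ → (4,6,-1)
river: ρ → (-1,6,4)
river: ρ → (4,2,-3)
river: ρ → (-3,4,3)
river: ρ → (3,2,-4)
river: ρ → (-4,6,1)
river: ρ → (1,6,-4)
river: ρ → (-4,2,3)
river: ρ → (3,4,-3)
ρ-cycle length = 10 (tail of 1 descent step not counted)

10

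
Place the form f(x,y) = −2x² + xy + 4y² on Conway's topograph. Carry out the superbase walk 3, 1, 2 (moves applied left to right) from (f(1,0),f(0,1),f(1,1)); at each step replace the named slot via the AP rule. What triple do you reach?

start (-2,4,3) = (f(1,0),f(0,1),f(1,1))
replace slot 3: 2·((-2)+4) − 3 = 1 → (-2,4,1)
replace slot 1: 2·(4+1) − (-2) = 12 → (12,4,1)
replace slot 2: 2·(12+1) − 4 = 22 → (12,22,1)

12,22,1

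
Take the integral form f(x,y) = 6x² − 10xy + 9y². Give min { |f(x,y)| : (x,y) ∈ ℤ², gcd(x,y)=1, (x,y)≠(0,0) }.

translate: b→2 (≡-10 mod 12), so (6,-10,9)→(6,2,5)
flip: (6,2,5)→(5,-2,6)
reduced (well bottom): (5,-2,6) with a≤c, −a<b≤a
well minimum = a = 5

5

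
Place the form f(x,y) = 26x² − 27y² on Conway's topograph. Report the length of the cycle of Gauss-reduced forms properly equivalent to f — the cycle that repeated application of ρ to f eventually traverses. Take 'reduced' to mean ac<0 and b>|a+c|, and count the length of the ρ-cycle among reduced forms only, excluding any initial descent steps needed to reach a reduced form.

D = 2808, ⌊√D⌋ = 52
descent: ρ → (-27,0,26)
descent: ρ → (26,52,-1)  [lands on river]
river: ρ → (-1,52,26)
ρ-cycle length = 2 (tail of 2 descent steps not counted)

2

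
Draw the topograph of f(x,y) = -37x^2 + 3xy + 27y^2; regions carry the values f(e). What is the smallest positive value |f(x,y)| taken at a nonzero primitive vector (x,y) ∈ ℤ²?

descent: ρ → (27,51,-13)  [lands on river]
river: ρ → (-13,53,23)
river: ρ → (23,39,-27)
river: ρ → (-27,15,35)
river: ρ → (35,55,-7)
river: ρ → (-7,57,27)
closes: descent 1, river 6
min |a| on river = 7

7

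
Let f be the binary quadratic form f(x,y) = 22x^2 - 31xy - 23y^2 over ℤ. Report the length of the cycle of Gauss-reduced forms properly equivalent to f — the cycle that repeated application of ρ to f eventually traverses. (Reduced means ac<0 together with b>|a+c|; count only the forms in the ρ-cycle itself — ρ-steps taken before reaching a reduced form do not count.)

D = 2985, ⌊√D⌋ = 54
descent: ρ → (-23,31,22)  [lands on river]
river: ρ → (22,13,-32)
river: ρ → (-32,51,3)
river: ρ → (3,51,-32)
river: ρ → (-32,13,22)
river: ρ → (22,31,-23)
river: ρ → (-23,15,30)
river: ρ → (30,45,-8)
river: ρ → (-8,51,12)
river: ρ → (12,45,-20)
river: ρ → (-20,35,22)
river: ρ → (22,53,-2)
river: ρ → (-2,51,48)
river: ρ → (48,45,-5)
river: ρ → (-5,45,48)
river: ρ → (48,51,-2)
river: ρ → (-2,53,22)
river: ρ → (22,35,-20)
river: ρ → (-20,45,12)
river: ρ → (12,51,-8)
river: ρ → (-8,45,30)
river: ρ → (30,15,-23)
ρ-cycle length = 22 (tail of 1 descent step not counted)

22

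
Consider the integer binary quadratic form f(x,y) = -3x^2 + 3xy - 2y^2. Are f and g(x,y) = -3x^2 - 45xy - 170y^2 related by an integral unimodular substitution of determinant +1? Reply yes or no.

D₁ = -15, D₂ = -15
f is negative-definite; reduce −f:
−f: translate: b→3 (≡-3 mod 6), so (3,-3,2)→(3,3,2)
−f: flip: (3,3,2)→(2,-3,3)
−f: translate: b→1 (≡-3 mod 4), so (2,-3,3)→(2,1,2)
−f: reduced (well bottom): (2,1,2) with a≤c, −a<b≤a
flip sign back: reduced form of f is (-2,-1,-2)
g is negative-definite; reduce −g:
−g: translate: b→3 (≡45 mod 6), so (3,45,170)→(3,3,2)
−g: flip: (3,3,2)→(2,-3,3)
−g: translate: b→1 (≡-3 mod 4), so (2,-3,3)→(2,1,2)
−g: reduced (well bottom): (2,1,2) with a≤c, −a<b≤a
flip sign back: reduced form of g is (-2,-1,-2)
reduced forms (-2, -1, -2) vs (-2, -1, -2) ⇒ equivalent

yes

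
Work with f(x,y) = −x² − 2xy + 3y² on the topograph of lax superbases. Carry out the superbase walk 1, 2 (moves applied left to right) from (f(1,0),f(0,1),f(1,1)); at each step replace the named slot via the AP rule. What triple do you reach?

start (-1,3,0) = (f(1,0),f(0,1),f(1,1))
replace slot 1: 2·(3+0) − (-1) = 7 → (7,3,0)
replace slot 2: 2·(7+0) − 3 = 11 → (7,11,0)

7,11,0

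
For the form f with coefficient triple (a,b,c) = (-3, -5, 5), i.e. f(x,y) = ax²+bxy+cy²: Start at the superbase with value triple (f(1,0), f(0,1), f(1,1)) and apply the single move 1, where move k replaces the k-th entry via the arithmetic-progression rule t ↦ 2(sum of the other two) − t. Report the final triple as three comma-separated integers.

start (-3,5,-3) = (f(1,0),f(0,1),f(1,1))
replace slot 1: 2·(5+(-3)) − (-3) = 7 → (7,5,-3)

7,5,-3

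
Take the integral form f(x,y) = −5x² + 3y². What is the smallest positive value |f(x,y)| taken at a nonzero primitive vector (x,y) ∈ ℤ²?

descent: ρ → (3,6,-2)  [lands on river]
river: ρ → (-2,6,3)
closes: descent 1, river 2
min |a| on river = 2

2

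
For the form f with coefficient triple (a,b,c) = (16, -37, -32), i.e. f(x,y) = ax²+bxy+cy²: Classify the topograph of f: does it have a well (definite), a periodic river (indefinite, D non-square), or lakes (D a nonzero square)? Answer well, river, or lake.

D = b²−4ac = (-37)² − 4·16·(-32) = 3417
D > 0 non-square ⇒ indefinite ⇒ periodic river

river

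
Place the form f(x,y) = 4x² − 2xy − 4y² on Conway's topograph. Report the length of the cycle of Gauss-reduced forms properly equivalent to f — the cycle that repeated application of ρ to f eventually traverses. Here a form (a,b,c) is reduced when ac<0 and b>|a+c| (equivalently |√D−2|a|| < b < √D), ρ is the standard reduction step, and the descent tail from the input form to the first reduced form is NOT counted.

D = 68, ⌊√D⌋ = 8
descent: ρ → (-4,2,4)  [lands on river]
river: ρ → (4,6,-2)
river: ρ → (-2,6,4)
river: ρ → (4,2,-4)
river: ρ → (-4,6,2)
river: ρ → (2,6,-4)
ρ-cycle length = 6 (tail of 1 descent step not counted)

6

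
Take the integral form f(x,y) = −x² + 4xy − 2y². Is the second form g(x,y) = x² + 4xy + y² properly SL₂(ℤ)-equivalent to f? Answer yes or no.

D₁ = 8, D₂ = 12
discriminants differ ⇒ not SL₂(ℤ)-equivalent

no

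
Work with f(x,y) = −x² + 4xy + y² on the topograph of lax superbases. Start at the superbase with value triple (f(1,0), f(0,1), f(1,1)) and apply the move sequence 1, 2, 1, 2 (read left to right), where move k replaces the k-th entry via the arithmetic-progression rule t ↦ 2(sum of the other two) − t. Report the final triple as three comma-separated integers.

start (-1,1,4) = (f(1,0),f(0,1),f(1,1))
replace slot 1: 2·(1+4) − (-1) = 11 → (11,1,4)
replace slot 2: 2·(11+4) − 1 = 29 → (11,29,4)
replace slot 1: 2·(29+4) − 11 = 55 → (55,29,4)
replace slot 2: 2·(55+4) − 29 = 89 → (55,89,4)

55,89,4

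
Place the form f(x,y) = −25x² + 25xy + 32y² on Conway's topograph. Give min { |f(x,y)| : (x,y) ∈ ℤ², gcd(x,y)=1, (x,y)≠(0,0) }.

river: ρ → (32,39,-18)
river: ρ → (-18,33,38)
river: ρ → (38,43,-13)
river: ρ → (-13,61,2)
river: ρ → (2,59,-43)
river: ρ → (-43,27,18)
river: ρ → (18,45,-25)
river: ρ → (-25,55,8)
river: ρ → (8,57,-18)
river: ρ → (-18,51,17)
river: ρ → (17,51,-18)
river: ρ → (-18,57,8)
river: ρ → (8,55,-25)
river: ρ → (-25,45,18)
river: ρ → (18,27,-43)
river: ρ → (-43,59,2)
river: ρ → (2,61,-13)
river: ρ → (-13,43,38)
river: ρ → (38,33,-18)
river: ρ → (-18,39,32)
river: ρ → (32,25,-25)
river: ρ → (-25,25,32)
closes: descent 0, river 22
min |a| on river = 2

2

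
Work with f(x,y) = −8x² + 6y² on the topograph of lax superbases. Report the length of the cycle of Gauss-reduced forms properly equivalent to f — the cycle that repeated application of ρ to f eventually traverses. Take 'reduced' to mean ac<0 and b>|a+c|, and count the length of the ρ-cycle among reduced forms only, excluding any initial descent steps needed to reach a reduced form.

D = 192, ⌊√D⌋ = 13
descent: ρ → (6,12,-2)  [lands on river]
river: ρ → (-2,12,6)
ρ-cycle length = 2 (tail of 1 descent step not counted)

2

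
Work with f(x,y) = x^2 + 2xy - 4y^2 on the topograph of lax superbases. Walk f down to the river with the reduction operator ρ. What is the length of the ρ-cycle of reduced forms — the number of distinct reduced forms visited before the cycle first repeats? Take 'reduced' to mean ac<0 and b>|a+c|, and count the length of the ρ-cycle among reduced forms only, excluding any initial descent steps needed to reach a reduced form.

D = 20, ⌊√D⌋ = 4
descent: ρ → (-4,-2,1)
descent: ρ → (1,4,-1)  [lands on river]
river: ρ → (-1,4,1)
ρ-cycle length = 2 (tail of 2 descent steps not counted)

2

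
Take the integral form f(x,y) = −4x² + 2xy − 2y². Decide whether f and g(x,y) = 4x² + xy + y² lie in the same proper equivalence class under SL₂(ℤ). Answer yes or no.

D₁ = -28, D₂ = -15
discriminants differ ⇒ not SL₂(ℤ)-equivalent

no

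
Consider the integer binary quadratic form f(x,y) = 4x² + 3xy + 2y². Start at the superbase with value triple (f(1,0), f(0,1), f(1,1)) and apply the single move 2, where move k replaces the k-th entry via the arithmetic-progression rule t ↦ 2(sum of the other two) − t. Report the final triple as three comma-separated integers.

start (4,2,9) = (f(1,0),f(0,1),f(1,1))
replace slot 2: 2·(4+9) − 2 = 24 → (4,24,9)

4,24,9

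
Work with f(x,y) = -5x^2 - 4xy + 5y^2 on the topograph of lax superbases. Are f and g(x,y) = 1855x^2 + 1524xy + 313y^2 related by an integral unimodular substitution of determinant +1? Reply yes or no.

D₁ = 116, D₂ = 116
river cycle of f (length 10): (5, 4, -5), (-5, 6, 4), (4, 10, -1), (-1, 10, 4), (4, 6, -5), (-5, 4, 5), (5, 6, -4), (-4, 10, 1), (1, 10, -4), (-4, 6, 5)
river cycle of g (length 10): (5, 4, -5), (-5, 6, 4), (4, 10, -1), (-1, 10, 4), (4, 6, -5), (-5, 4, 5), (5, 6, -4), (-4, 10, 1), (1, 10, -4), (-4, 6, 5)
cycles coincide ⇒ equivalent

yes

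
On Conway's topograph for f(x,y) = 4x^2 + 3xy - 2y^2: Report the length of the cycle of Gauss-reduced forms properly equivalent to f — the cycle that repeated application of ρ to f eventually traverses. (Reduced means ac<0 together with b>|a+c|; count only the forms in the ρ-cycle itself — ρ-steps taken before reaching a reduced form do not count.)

D = 41, ⌊√D⌋ = 6
river: ρ → (-2,5,2)
river: ρ → (2,3,-4)
river: ρ → (-4,5,1)
river: ρ → (1,5,-4)
river: ρ → (-4,3,2)
river: ρ → (2,5,-2)
river: ρ → (-2,3,4)
river: ρ → (4,5,-1)
river: ρ → (-1,5,4)
river: ρ → (4,3,-2)
ρ-cycle length = 10 (tail of 0 descent steps not counted)

10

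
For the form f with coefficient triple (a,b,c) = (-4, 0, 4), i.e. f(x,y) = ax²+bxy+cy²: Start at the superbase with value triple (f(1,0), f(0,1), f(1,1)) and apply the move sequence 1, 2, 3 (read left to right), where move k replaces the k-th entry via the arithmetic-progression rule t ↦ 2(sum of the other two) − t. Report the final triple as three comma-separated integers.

start (-4,4,0) = (f(1,0),f(0,1),f(1,1))
replace slot 1: 2·(4+0) − (-4) = 12 → (12,4,0)
replace slot 2: 2·(12+0) − 4 = 20 → (12,20,0)
replace slot 3: 2·(12+20) − 0 = 64 → (12,20,64)

12,20,64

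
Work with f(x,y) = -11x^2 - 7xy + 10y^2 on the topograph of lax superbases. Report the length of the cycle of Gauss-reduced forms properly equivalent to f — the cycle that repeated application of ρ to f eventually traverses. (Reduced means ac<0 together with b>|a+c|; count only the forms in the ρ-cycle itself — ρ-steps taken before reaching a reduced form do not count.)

D = 489, ⌊√D⌋ = 22
descent: ρ → (10,7,-11)  [lands on river]
river: ρ → (-11,15,6)
river: ρ → (6,21,-2)
river: ρ → (-2,19,16)
river: ρ → (16,13,-5)
river: ρ → (-5,17,10)
river: ρ → (10,3,-12)
river: ρ → (-12,21,1)
river: ρ → (1,21,-12)
river: ρ → (-12,3,10)
river: ρ → (10,17,-5)
river: ρ → (-5,13,16)
river: ρ → (16,19,-2)
river: ρ → (-2,21,6)
river: ρ → (6,15,-11)
river: ρ → (-11,7,10)
river: ρ → (10,13,-8)
river: ρ → (-8,19,4)
river: ρ → (4,21,-3)
river: ρ → (-3,21,4)
river: ρ → (4,19,-8)
river: ρ → (-8,13,10)
ρ-cycle length = 22 (tail of 1 descent step not counted)

22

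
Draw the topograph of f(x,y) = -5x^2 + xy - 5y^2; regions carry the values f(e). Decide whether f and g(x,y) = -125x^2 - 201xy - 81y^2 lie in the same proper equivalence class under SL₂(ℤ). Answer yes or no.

D₁ = -99, D₂ = -99
f is negative-definite; reduce −f:
−f: flip: (5,-1,5)→(5,1,5)
−f: reduced (well bottom): (5,1,5) with a≤c, −a<b≤a
flip sign back: reduced form of f is (-5,-1,-5)
g is negative-definite; reduce −g:
−g: translate: b→-49 (≡201 mod 250), so (125,201,81)→(125,-49,5)
−g: flip: (125,-49,5)→(5,49,125)
−g: translate: b→-1 (≡49 mod 10), so (5,49,125)→(5,-1,5)
−g: flip: (5,-1,5)→(5,1,5)
−g: reduced (well bottom): (5,1,5) with a≤c, −a<b≤a
flip sign back: reduced form of g is (-5,-1,-5)
reduced forms (-5, -1, -5) vs (-5, -1, -5) ⇒ equivalent

yes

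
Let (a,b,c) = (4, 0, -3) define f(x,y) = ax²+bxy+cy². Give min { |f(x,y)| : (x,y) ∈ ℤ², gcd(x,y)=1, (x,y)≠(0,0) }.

descent: ρ → (-3,6,1)  [lands on river]
river: ρ → (1,6,-3)
closes: descent 1, river 2
min |a| on river = 1

1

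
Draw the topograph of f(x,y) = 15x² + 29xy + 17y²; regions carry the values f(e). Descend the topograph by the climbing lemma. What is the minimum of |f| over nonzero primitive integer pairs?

translate: b→-1 (≡29 mod 30), so (15,29,17)→(15,-1,3)
flip: (15,-1,3)→(3,1,15)
reduced (well bottom): (3,1,15) with a≤c, −a<b≤a
well minimum = a = 3

3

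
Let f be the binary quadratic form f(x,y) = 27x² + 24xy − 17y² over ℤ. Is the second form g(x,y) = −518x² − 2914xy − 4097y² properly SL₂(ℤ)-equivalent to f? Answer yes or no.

D₁ = 2412, D₂ = 2412
river cycle of f (length 14): (-17, 44, 7), (7, 40, -29), (-29, 18, 18), (18, 18, -29), (-29, 40, 7), (7, 44, -17), (-17, 24, 27), (27, 30, -14), (-14, 26, 31), (31, 36, -9), … (4 more)
river cycle of g (length 14): (-17, 44, 7), (7, 40, -29), (-29, 18, 18), (18, 18, -29), (-29, 40, 7), (7, 44, -17), (-17, 24, 27), (27, 30, -14), (-14, 26, 31), (31, 36, -9), … (4 more)
cycles coincide ⇒ equivalent

yes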